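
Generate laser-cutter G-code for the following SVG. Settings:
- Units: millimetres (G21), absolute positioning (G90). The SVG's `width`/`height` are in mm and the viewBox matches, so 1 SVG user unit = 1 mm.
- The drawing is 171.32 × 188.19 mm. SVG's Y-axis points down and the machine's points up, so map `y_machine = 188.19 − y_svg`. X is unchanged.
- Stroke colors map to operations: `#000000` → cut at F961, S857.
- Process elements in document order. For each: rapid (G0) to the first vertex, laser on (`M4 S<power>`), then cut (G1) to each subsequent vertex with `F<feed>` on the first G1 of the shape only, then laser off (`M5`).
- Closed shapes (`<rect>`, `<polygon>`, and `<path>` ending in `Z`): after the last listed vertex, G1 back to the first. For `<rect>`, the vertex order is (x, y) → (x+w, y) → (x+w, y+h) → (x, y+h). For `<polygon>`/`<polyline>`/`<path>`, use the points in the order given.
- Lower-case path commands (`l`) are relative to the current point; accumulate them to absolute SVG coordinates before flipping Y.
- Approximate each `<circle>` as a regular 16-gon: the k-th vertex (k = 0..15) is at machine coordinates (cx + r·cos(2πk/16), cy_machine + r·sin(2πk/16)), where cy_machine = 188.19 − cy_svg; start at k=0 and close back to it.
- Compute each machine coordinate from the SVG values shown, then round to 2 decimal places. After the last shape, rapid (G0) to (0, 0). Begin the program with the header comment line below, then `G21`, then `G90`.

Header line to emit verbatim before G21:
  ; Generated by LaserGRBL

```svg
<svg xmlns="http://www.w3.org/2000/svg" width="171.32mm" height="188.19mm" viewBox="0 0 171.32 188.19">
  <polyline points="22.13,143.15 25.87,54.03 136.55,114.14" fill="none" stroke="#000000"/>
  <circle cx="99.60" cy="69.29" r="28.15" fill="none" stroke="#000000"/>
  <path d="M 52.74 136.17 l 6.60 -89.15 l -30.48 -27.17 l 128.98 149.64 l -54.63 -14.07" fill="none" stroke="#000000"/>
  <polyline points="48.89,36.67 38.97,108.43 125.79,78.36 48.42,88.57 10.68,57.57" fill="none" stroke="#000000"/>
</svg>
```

; Generated by LaserGRBL
G21
G90
G0 X22.13 Y45.04
M4 S857
G1 X25.87 Y134.16 F961
G1 X136.55 Y74.05
M5
G0 X127.75 Y118.90
M4 S857
G1 X125.61 Y129.67 F961
G1 X119.51 Y138.81
G1 X110.37 Y144.91
G1 X99.60 Y147.05
G1 X88.83 Y144.91
G1 X79.69 Y138.81
G1 X73.59 Y129.67
G1 X71.45 Y118.90
G1 X73.59 Y108.13
G1 X79.69 Y98.99
G1 X88.83 Y92.89
G1 X99.60 Y90.75
G1 X110.37 Y92.89
G1 X119.51 Y98.99
G1 X125.61 Y108.13
G1 X127.75 Y118.90
M5
G0 X52.74 Y52.02
M4 S857
G1 X59.34 Y141.17 F961
G1 X28.86 Y168.34
G1 X157.84 Y18.70
G1 X103.21 Y32.77
M5
G0 X48.89 Y151.52
M4 S857
G1 X38.97 Y79.76 F961
G1 X125.79 Y109.83
G1 X48.42 Y99.62
G1 X10.68 Y130.62
M5
G0 X0.00 Y0.00

viewBox `0 0 171.32 188.19` with mm width/height → 1 unit = 1 mm. Flip: y_m = 188.19 − y_svg.

**Shape 1** — `<polyline>` open polyline, stroke `#000000` → cut (S857, F961). Machine vertices: (22.13,45.04) → (25.87,134.16) → (136.55,74.05). Open path.

**Shape 2** — `<circle>` circle, stroke `#000000` → cut (S857, F961). Machine vertices: (127.75,118.90) → (125.61,129.67) → (119.51,138.81) → (110.37,144.91) → (99.60,147.05) → (88.83,144.91) → (79.69,138.81) → (73.59,129.67) → (71.45,118.90) → (73.59,108.13) → (79.69,98.99) → (88.83,92.89) → (99.60,90.75) → (110.37,92.89) → (119.51,98.99) → (125.61,108.13) → (127.75,118.90). Closed: final G1 returns to the first vertex.

**Shape 3** — `<path>` open polyline, stroke `#000000` → cut (S857, F961). Machine vertices: (52.74,52.02) → (59.34,141.17) → (28.86,168.34) → (157.84,18.70) → (103.21,32.77). Open path.

**Shape 4** — `<polyline>` open polyline, stroke `#000000` → cut (S857, F961). Machine vertices: (48.89,151.52) → (38.97,79.76) → (125.79,109.83) → (48.42,99.62) → (10.68,130.62). Open path.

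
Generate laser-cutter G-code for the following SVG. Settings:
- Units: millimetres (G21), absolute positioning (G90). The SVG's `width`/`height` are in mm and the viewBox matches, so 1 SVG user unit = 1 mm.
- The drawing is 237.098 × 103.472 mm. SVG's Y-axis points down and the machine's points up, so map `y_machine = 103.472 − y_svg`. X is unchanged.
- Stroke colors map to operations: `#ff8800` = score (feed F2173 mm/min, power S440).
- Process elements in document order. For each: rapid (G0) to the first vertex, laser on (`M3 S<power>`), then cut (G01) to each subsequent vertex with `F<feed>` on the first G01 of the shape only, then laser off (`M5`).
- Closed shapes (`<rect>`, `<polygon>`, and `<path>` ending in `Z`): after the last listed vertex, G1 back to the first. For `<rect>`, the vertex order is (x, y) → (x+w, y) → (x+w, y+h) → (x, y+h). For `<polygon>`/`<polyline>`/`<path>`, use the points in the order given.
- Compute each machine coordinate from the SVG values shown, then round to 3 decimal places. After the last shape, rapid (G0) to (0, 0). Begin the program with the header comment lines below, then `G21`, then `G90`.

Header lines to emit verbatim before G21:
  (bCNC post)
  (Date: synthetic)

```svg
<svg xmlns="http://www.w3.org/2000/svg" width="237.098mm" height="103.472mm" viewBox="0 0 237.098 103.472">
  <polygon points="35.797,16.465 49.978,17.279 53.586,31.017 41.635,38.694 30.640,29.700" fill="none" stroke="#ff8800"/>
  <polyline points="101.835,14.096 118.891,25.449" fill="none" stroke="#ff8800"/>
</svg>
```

viewBox `0 0 237.098 103.472` with mm width/height → 1 unit = 1 mm. Flip: y_m = 103.472 − y_svg.

**Shape 1** — `<polygon>` regular polygon, stroke `#ff8800` → score (S440, F2173). Machine vertices: (35.797,87.007) → (49.978,86.193) → (53.586,72.455) → (41.635,64.778) → (30.640,73.772) → (35.797,87.007). Closed: final G1 returns to the first vertex.

**Shape 2** — `<polyline>` line segment, stroke `#ff8800` → score (S440, F2173). Machine vertices: (101.835,89.376) → (118.891,78.023). Open path.

(bCNC post)
(Date: synthetic)
G21
G90
G0 X35.797 Y87.007
M3 S440
G01 X49.978 Y86.193 F2173
G01 X53.586 Y72.455
G01 X41.635 Y64.778
G01 X30.640 Y73.772
G01 X35.797 Y87.007
M5
G0 X101.835 Y89.376
M3 S440
G01 X118.891 Y78.023 F2173
M5
G0 X0.000 Y0.000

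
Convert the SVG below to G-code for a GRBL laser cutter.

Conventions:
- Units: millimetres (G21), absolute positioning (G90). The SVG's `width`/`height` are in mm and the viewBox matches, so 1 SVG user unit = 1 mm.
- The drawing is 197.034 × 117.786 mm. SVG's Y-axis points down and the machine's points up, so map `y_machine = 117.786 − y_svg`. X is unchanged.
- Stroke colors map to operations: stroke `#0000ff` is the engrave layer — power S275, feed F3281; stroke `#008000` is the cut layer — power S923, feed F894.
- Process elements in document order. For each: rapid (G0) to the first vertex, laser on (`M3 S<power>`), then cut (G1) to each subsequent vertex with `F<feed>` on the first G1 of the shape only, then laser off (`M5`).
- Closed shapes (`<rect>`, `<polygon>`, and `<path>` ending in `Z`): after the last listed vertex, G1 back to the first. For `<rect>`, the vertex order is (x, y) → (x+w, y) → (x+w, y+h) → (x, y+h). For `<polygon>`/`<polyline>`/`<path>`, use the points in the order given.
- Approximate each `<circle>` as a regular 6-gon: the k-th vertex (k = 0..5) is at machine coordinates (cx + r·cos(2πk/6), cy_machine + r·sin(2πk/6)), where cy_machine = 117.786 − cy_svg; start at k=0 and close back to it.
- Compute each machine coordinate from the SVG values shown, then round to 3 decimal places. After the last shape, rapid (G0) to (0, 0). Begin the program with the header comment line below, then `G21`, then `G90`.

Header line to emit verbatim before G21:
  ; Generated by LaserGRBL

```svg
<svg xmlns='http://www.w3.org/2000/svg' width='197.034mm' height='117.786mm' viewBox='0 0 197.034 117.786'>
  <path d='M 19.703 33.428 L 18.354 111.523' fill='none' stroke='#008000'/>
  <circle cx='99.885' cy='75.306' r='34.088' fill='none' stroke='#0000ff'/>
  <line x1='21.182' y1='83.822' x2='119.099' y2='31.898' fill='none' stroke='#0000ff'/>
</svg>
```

viewBox `0 0 197.034 117.786` with mm width/height → 1 unit = 1 mm. Flip: y_m = 117.786 − y_svg.

**Shape 1** — `<path>` line segment, stroke `#008000` → cut (S923, F894). Machine vertices: (19.703,84.358) → (18.354,6.263). Open path.

**Shape 2** — `<circle>` circle, stroke `#0000ff` → engrave (S275, F3281). Machine vertices: (133.973,42.480) → (116.929,72.001) → (82.841,72.001) → (65.797,42.480) → (82.841,12.959) → (116.929,12.959) → (133.973,42.480). Closed: final G1 returns to the first vertex.

**Shape 3** — `<line>` line segment, stroke `#0000ff` → engrave (S275, F3281). Machine vertices: (21.182,33.964) → (119.099,85.888). Open path.

; Generated by LaserGRBL
G21
G90
G0 X19.703 Y84.358
M3 S923
G1 X18.354 Y6.263 F894
M5
G0 X133.973 Y42.480
M3 S275
G1 X116.929 Y72.001 F3281
G1 X82.841 Y72.001
G1 X65.797 Y42.480
G1 X82.841 Y12.959
G1 X116.929 Y12.959
G1 X133.973 Y42.480
M5
G0 X21.182 Y33.964
M3 S275
G1 X119.099 Y85.888 F3281
M5
G0 X0.000 Y0.000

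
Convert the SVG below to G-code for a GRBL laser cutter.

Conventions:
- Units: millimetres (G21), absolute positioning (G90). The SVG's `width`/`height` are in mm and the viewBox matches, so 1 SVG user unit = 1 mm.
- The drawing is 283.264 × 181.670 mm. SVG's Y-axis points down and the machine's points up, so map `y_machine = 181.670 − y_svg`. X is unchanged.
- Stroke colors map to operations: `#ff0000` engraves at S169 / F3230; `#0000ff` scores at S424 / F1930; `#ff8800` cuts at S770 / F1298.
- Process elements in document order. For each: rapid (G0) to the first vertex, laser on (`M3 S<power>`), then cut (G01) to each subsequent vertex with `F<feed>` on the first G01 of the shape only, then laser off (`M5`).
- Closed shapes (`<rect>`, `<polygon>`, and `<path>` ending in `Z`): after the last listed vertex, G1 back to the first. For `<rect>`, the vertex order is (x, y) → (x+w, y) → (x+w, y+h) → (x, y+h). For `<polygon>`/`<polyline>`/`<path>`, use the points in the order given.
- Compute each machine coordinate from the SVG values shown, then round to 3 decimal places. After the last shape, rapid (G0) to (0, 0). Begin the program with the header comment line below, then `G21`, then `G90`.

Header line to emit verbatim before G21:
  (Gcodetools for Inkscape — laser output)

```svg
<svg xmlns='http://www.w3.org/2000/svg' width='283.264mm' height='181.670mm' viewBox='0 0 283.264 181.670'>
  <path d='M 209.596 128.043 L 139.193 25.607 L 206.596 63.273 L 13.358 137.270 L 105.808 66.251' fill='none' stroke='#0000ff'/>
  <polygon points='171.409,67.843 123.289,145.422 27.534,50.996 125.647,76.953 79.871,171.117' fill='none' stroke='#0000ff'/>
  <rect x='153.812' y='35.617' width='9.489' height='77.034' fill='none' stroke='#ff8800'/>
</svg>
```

(Gcodetools for Inkscape — laser output)
G21
G90
G0 X209.596 Y53.627
M3 S424
G01 X139.193 Y156.063 F1930
G01 X206.596 Y118.397
G01 X13.358 Y44.400
G01 X105.808 Y115.419
M5
G0 X171.409 Y113.827
M3 S424
G01 X123.289 Y36.248 F1930
G01 X27.534 Y130.674
G01 X125.647 Y104.717
G01 X79.871 Y10.553
G01 X171.409 Y113.827
M5
G0 X153.812 Y146.053
M3 S770
G01 X163.301 Y146.053 F1298
G01 X163.301 Y69.019
G01 X153.812 Y69.019
G01 X153.812 Y146.053
M5
G0 X0.000 Y0.000

viewBox `0 0 283.264 181.670` with mm width/height → 1 unit = 1 mm. Flip: y_m = 181.670 − y_svg.

**Shape 1** — `<path>` open polyline, stroke `#0000ff` → score (S424, F1930). Machine vertices: (209.596,53.627) → (139.193,156.063) → (206.596,118.397) → (13.358,44.400) → (105.808,115.419). Open path.

**Shape 2** — `<polygon>` closed polygon, stroke `#0000ff` → score (S424, F1930). Machine vertices: (171.409,113.827) → (123.289,36.248) → (27.534,130.674) → (125.647,104.717) → (79.871,10.553) → (171.409,113.827). Closed: final G1 returns to the first vertex.

**Shape 3** — `<rect>` rectangle, stroke `#ff8800` → cut (S770, F1298). Machine vertices: (153.812,146.053) → (163.301,146.053) → (163.301,69.019) → (153.812,69.019) → (153.812,146.053). Closed: final G1 returns to the first vertex.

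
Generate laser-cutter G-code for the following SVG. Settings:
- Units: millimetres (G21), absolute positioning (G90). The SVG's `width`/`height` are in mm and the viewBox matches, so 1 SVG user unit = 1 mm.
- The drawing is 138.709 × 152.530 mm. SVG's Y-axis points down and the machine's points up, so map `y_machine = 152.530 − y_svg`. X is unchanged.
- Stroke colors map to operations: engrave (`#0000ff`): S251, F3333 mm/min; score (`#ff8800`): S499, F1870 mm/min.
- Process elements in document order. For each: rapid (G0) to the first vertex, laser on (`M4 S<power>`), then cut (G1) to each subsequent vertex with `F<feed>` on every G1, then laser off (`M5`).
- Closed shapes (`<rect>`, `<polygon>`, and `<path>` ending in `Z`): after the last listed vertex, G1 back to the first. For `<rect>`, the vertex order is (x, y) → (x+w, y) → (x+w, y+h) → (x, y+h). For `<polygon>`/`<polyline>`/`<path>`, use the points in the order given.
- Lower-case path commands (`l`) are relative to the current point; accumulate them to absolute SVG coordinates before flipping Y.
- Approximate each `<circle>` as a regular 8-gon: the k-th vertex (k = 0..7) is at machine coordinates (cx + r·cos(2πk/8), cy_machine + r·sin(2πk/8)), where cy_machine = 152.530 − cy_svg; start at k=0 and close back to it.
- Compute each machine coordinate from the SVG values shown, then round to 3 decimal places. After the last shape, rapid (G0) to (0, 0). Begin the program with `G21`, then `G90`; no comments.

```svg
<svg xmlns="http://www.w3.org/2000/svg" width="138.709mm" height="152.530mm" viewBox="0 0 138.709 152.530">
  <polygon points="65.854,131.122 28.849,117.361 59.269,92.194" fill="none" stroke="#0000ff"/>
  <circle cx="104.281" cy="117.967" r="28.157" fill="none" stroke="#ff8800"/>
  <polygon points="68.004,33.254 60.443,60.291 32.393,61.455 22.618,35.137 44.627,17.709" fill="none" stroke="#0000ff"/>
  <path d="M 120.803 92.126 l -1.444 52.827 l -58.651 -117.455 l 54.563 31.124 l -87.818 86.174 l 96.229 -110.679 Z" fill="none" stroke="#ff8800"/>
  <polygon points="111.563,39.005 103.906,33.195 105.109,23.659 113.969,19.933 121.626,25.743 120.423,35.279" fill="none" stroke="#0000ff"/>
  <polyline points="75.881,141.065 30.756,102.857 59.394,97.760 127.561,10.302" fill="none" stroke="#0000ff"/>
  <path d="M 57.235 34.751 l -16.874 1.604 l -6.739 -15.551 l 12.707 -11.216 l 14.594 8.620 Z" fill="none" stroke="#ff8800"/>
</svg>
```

G21
G90
G0 X65.854 Y21.408
M4 S251
G1 X28.849 Y35.169 F3333
G1 X59.269 Y60.336 F3333
G1 X65.854 Y21.408 F3333
M5
G0 X132.438 Y34.563
M4 S499
G1 X124.191 Y54.473 F1870
G1 X104.281 Y62.720 F1870
G1 X84.371 Y54.473 F1870
G1 X76.124 Y34.563 F1870
G1 X84.371 Y14.653 F1870
G1 X104.281 Y6.406 F1870
G1 X124.191 Y14.653 F1870
G1 X132.438 Y34.563 F1870
M5
G0 X68.004 Y119.276
M4 S251
G1 X60.443 Y92.239 F3333
G1 X32.393 Y91.075 F3333
G1 X22.618 Y117.393 F3333
G1 X44.627 Y134.821 F3333
G1 X68.004 Y119.276 F3333
M5
G0 X120.803 Y60.404
M4 S499
G1 X119.359 Y7.577 F1870
G1 X60.708 Y125.032 F1870
G1 X115.271 Y93.908 F1870
G1 X27.453 Y7.734 F1870
G1 X123.682 Y118.413 F1870
G1 X120.803 Y60.404 F1870
M5
G0 X111.563 Y113.525
M4 S251
G1 X103.906 Y119.335 F3333
G1 X105.109 Y128.871 F3333
G1 X113.969 Y132.597 F3333
G1 X121.626 Y126.787 F3333
G1 X120.423 Y117.251 F3333
G1 X111.563 Y113.525 F3333
M5
G0 X75.881 Y11.465
M4 S251
G1 X30.756 Y49.673 F3333
G1 X59.394 Y54.770 F3333
G1 X127.561 Y142.228 F3333
M5
G0 X57.235 Y117.779
M4 S499
G1 X40.361 Y116.175 F1870
G1 X33.622 Y131.726 F1870
G1 X46.329 Y142.942 F1870
G1 X60.923 Y134.322 F1870
G1 X57.235 Y117.779 F1870
M5
G0 X0.000 Y0.000

Since the viewBox matches the mm dimensions, user units are millimetres directly. The only transform is the Y-flip y_m = 152.530 − y_svg.

Shape 1 is a regular polygon drawn with `<polygon>`. Its stroke #0000ff means engrave at S251, F3333. After flipping Y the toolpath is (65.854,21.408) → (28.849,35.169) → (59.269,60.336) → (65.854,21.408), returning to the start.

Shape 2 is a circle drawn with `<circle>`. Its stroke #ff8800 means score at S499, F1870. After flipping Y the toolpath is (132.438,34.563) → (124.191,54.473) → (104.281,62.720) → (84.371,54.473) → (76.124,34.563) → (84.371,14.653) → (104.281,6.406) → (124.191,14.653) → (132.438,34.563), returning to the start.

Shape 3 is a regular polygon drawn with `<polygon>`. Its stroke #0000ff means engrave at S251, F3333. After flipping Y the toolpath is (68.004,119.276) → (60.443,92.239) → (32.393,91.075) → (22.618,117.393) → (44.627,134.821) → (68.004,119.276), returning to the start.

Shape 4 is a closed polygon drawn with `<path>`. Its stroke #ff8800 means score at S499, F1870. After flipping Y the toolpath is (120.803,60.404) → (119.359,7.577) → (60.708,125.032) → (115.271,93.908) → (27.453,7.734) → (123.682,118.413) → (120.803,60.404), returning to the start.

Shape 5 is a regular polygon drawn with `<polygon>`. Its stroke #0000ff means engrave at S251, F3333. After flipping Y the toolpath is (111.563,113.525) → (103.906,119.335) → (105.109,128.871) → (113.969,132.597) → (121.626,126.787) → (120.423,117.251) → (111.563,113.525), returning to the start.

Shape 6 is a open polyline drawn with `<polyline>`. Its stroke #0000ff means engrave at S251, F3333. After flipping Y the toolpath is (75.881,11.465) → (30.756,49.673) → (59.394,54.770) → (127.561,142.228).

Shape 7 is a regular polygon drawn with `<path>`. Its stroke #ff8800 means score at S499, F1870. After flipping Y the toolpath is (57.235,117.779) → (40.361,116.175) → (33.622,131.726) → (46.329,142.942) → (60.923,134.322) → (57.235,117.779), returning to the start.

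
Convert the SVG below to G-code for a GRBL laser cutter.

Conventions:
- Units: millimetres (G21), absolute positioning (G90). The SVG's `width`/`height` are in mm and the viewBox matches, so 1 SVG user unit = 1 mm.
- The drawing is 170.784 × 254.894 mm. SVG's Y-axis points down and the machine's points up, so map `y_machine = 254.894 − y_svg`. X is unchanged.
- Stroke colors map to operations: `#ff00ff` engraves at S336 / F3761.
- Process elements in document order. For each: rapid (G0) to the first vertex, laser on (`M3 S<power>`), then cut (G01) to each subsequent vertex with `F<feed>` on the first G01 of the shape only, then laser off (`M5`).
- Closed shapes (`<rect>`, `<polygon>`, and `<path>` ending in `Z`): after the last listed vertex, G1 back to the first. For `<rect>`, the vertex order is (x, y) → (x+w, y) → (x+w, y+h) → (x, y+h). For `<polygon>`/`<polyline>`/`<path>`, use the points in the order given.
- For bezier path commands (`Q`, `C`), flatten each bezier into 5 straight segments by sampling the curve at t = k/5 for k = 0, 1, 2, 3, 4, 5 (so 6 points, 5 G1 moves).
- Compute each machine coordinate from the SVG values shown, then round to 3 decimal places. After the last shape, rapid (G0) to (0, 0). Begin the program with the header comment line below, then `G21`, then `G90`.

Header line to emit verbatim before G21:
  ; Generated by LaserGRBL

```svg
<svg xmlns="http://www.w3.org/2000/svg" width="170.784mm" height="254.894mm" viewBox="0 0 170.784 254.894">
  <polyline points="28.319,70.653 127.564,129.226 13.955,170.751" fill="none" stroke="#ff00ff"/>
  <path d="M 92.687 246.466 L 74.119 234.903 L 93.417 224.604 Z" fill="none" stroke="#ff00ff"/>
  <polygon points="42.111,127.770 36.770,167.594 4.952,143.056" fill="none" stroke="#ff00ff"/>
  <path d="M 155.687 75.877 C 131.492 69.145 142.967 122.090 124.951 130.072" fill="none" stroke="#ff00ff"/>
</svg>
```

viewBox `0 0 170.784 254.894` with mm width/height → 1 unit = 1 mm. Flip: y_m = 254.894 − y_svg.

**Shape 1** — `<polyline>` open polyline, stroke `#ff00ff` → engrave (S336, F3761). Machine vertices: (28.319,184.241) → (127.564,125.668) → (13.955,84.143). Open path.

**Shape 2** — `<path>` regular polygon, stroke `#ff00ff` → engrave (S336, F3761). Machine vertices: (92.687,8.428) → (74.119,19.991) → (93.417,30.290) → (92.687,8.428). Closed: final G1 returns to the first vertex.

**Shape 3** — `<polygon>` regular polygon, stroke `#ff00ff` → engrave (S336, F3761). Machine vertices: (42.111,127.124) → (36.770,87.300) → (4.952,111.838) → (42.111,127.124). Closed: final G1 returns to the first vertex.

**Shape 4** — `<path>` cubic bezier, stroke `#ff00ff` → engrave (S336, F3761). Control points (SVG): P0=(155.687,75.877), P1=(131.492,69.145), P2=(142.967,122.090), P3=(124.951,130.072); sampled at t=k/5. Machine vertices: (155.687,179.017) → (144.929,176.732) → (139.604,165.147) → (136.585,149.286) → (132.743,134.170) → (124.951,124.822). Open path.

; Generated by LaserGRBL
G21
G90
G0 X28.319 Y184.241
M3 S336
G01 X127.564 Y125.668 F3761
G01 X13.955 Y84.143
M5
G0 X92.687 Y8.428
M3 S336
G01 X74.119 Y19.991 F3761
G01 X93.417 Y30.290
G01 X92.687 Y8.428
M5
G0 X42.111 Y127.124
M3 S336
G01 X36.770 Y87.300 F3761
G01 X4.952 Y111.838
G01 X42.111 Y127.124
M5
G0 X155.687 Y179.017
M3 S336
G01 X144.929 Y176.732 F3761
G01 X139.604 Y165.147
G01 X136.585 Y149.286
G01 X132.743 Y134.170
G01 X124.951 Y124.822
M5
G0 X0.000 Y0.000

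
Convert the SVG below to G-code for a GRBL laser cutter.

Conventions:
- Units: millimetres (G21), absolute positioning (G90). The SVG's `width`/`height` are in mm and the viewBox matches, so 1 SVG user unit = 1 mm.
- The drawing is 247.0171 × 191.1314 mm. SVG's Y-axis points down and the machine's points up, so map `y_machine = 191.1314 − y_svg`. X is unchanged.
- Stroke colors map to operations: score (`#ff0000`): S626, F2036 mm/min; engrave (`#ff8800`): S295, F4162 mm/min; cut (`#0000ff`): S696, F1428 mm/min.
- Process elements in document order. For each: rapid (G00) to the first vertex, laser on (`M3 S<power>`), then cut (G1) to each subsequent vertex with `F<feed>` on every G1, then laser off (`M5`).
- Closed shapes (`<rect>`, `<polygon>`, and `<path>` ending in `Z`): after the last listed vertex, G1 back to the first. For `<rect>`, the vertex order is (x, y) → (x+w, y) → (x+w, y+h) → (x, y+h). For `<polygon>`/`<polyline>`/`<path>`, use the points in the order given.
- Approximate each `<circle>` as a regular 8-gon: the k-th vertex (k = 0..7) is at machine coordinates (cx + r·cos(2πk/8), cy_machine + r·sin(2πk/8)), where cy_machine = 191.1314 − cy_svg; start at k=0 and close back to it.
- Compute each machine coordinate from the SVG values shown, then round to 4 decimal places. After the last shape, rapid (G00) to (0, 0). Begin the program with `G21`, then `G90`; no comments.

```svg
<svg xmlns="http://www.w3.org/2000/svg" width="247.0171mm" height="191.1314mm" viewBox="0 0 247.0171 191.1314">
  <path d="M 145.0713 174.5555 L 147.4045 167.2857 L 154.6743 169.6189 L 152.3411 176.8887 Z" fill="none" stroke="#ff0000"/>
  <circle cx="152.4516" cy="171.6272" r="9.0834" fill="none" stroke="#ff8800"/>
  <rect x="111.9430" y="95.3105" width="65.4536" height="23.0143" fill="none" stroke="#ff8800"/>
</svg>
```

G21
G90
G00 X145.0713 Y16.5759
M3 S626
G1 X147.4045 Y23.8457 F2036
G1 X154.6743 Y21.5125 F2036
G1 X152.3411 Y14.2427 F2036
G1 X145.0713 Y16.5759 F2036
M5
G00 X161.5350 Y19.5042
M3 S295
G1 X158.8745 Y25.9271 F4162
G1 X152.4516 Y28.5876 F4162
G1 X146.0287 Y25.9271 F4162
G1 X143.3682 Y19.5042 F4162
G1 X146.0287 Y13.0813 F4162
G1 X152.4516 Y10.4208 F4162
G1 X158.8745 Y13.0813 F4162
G1 X161.5350 Y19.5042 F4162
M5
G00 X111.9430 Y95.8209
M3 S295
G1 X177.3966 Y95.8209 F4162
G1 X177.3966 Y72.8066 F4162
G1 X111.9430 Y72.8066 F4162
G1 X111.9430 Y95.8209 F4162
M5
G00 X0.0000 Y0.0000

1 u = 1 mm; y_m = 191.1314 − y.

[1] `<path>` regular polygon, #ff0000→score S626 F2036: (145.0713,16.5759) → (147.4045,23.8457) → (154.6743,21.5125) → (152.3411,14.2427) → (145.0713,16.5759) (closed)

[2] `<circle>` circle, #ff8800→engrave S295 F4162: (161.5350,19.5042) → (158.8745,25.9271) → (152.4516,28.5876) → (146.0287,25.9271) → (143.3682,19.5042) → (146.0287,13.0813) → (152.4516,10.4208) → (158.8745,13.0813) → (161.5350,19.5042) (closed)

[3] `<rect>` rectangle, #ff8800→engrave S295 F4162: (111.9430,95.8209) → (177.3966,95.8209) → (177.3966,72.8066) → (111.9430,72.8066) → (111.9430,95.8209) (closed)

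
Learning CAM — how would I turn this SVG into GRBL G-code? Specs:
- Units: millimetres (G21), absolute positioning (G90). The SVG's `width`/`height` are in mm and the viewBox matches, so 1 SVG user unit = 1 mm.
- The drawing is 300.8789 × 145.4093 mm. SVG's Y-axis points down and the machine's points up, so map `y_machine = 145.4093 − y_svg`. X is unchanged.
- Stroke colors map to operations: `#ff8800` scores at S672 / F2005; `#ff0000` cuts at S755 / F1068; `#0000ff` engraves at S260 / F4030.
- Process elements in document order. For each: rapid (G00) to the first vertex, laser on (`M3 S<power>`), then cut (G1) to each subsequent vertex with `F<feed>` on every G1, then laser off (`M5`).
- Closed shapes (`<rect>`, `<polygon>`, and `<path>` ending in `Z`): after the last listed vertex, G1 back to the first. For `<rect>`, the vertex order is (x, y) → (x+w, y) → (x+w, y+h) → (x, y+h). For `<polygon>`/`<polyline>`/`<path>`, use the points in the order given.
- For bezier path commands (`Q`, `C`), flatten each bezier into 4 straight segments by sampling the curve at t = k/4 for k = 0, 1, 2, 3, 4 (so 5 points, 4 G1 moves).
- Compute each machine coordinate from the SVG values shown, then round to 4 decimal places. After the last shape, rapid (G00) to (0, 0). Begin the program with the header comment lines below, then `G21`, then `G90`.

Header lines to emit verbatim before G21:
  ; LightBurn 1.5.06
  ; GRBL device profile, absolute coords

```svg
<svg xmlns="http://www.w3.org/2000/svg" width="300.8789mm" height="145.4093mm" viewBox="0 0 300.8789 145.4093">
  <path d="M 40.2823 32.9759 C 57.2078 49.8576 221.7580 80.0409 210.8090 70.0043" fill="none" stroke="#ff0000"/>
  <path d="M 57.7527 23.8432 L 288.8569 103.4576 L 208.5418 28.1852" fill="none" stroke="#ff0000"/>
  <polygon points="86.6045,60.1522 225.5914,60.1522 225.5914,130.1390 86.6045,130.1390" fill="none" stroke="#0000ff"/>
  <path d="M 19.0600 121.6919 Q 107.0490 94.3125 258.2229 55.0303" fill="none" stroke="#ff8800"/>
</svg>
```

; LightBurn 1.5.06
; GRBL device profile, absolute coords
G21
G90
G00 X40.2823 Y112.4334
M3 S755
G1 X75.6072 Y98.1143 F1068
G1 X135.9986 Y83.8248 F1068
G1 X191.1635 Y74.5825 F1068
G1 X210.8090 Y75.4050 F1068
M5
G00 X57.7527 Y121.5661
M3 S755
G1 X288.8569 Y41.9517 F1068
G1 X208.5418 Y117.2241 F1068
M5
G00 X86.6045 Y85.2571
M3 S260
G1 X225.5914 Y85.2571 F4030
G1 X225.5914 Y15.2703 F4030
G1 X86.6045 Y15.2703 F4030
G1 X86.6045 Y85.2571 F4030
M5
G00 X19.0600 Y23.7174
M3 S672
G1 X67.0036 Y38.1510 F2005
G1 X122.8452 Y54.0725 F2005
G1 X186.5850 Y71.4818 F2005
G1 X258.2229 Y90.3790 F2005
M5
G00 X0.0000 Y0.0000

viewBox `0 0 300.8789 145.4093` with mm width/height → 1 unit = 1 mm. Flip: y_m = 145.4093 − y_svg.

**Shape 1** — `<path>` cubic bezier, stroke `#ff0000` → cut (S755, F1068). Control points (SVG): P0=(40.2823,32.9759), P1=(57.2078,49.8576), P2=(221.7580,80.0409), P3=(210.8090,70.0043); sampled at t=k/4. Machine vertices: (40.2823,112.4334) → (75.6072,98.1143) → (135.9986,83.8248) → (191.1635,74.5825) → (210.8090,75.4050). Open path.

**Shape 2** — `<path>` open polyline, stroke `#ff0000` → cut (S755, F1068). Machine vertices: (57.7527,121.5661) → (288.8569,41.9517) → (208.5418,117.2241). Open path.

**Shape 3** — `<polygon>` rectangle, stroke `#0000ff` → engrave (S260, F4030). Machine vertices: (86.6045,85.2571) → (225.5914,85.2571) → (225.5914,15.2703) → (86.6045,15.2703) → (86.6045,85.2571). Closed: final G1 returns to the first vertex.

**Shape 4** — `<path>` quadratic bezier, stroke `#ff8800` → score (S672, F2005). Control points (SVG): P0=(19.0600,121.6919), P1=(107.0490,94.3125), P2=(258.2229,55.0303); sampled at t=k/4. Machine vertices: (19.0600,23.7174) → (67.0036,38.1510) → (122.8452,54.0725) → (186.5850,71.4818) → (258.2229,90.3790). Open path.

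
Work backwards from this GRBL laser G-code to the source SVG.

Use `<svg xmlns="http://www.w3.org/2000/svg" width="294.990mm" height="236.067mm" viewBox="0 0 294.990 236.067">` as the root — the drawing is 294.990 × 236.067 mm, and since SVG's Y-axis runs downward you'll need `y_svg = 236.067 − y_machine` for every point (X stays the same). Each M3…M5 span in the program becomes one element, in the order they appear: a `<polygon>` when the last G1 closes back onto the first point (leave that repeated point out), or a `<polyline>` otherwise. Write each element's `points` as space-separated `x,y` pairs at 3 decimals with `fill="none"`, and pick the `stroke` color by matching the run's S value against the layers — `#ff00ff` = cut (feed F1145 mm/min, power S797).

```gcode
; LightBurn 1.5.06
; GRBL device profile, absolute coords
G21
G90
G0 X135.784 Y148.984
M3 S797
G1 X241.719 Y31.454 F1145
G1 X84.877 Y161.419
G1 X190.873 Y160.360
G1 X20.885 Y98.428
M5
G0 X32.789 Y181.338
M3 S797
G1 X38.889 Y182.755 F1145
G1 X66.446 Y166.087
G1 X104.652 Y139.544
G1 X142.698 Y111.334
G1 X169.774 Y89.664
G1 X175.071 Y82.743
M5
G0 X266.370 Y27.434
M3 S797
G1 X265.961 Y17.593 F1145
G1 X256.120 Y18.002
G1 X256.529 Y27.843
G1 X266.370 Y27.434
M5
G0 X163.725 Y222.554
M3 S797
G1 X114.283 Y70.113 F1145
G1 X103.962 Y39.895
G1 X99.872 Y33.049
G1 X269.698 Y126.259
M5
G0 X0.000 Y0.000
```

Each laser-on run becomes one SVG element. Flip Y back into SVG space with y_svg = 236.067 − y_machine. Every run uses S797, so all elements get stroke `#ff00ff` (cut).

Run 1: The run is open, so emit a `<polyline>` with points (Y-flipped): 135.784,87.083 241.719,204.613 84.877,74.648 190.873,75.707 20.885,137.639.

Run 2: The run is open, so emit a `<polyline>` with points (Y-flipped): 32.789,54.729 38.889,53.312 66.446,69.980 104.652,96.523 142.698,124.733 169.774,146.403 175.071,153.324.

Run 3: The run returns to its start, so emit a `<polygon>` with points (Y-flipped): 266.370,208.633 265.961,218.474 256.120,218.065 256.529,208.224.

Run 4: The run is open, so emit a `<polyline>` with points (Y-flipped): 163.725,13.513 114.283,165.954 103.962,196.172 99.872,203.018 269.698,109.808.

<svg xmlns="http://www.w3.org/2000/svg" width="294.990mm" height="236.067mm" viewBox="0 0 294.990 236.067">
  <polyline points="135.784,87.083 241.719,204.613 84.877,74.648 190.873,75.707 20.885,137.639" fill="none" stroke="#ff00ff"/>
  <polyline points="32.789,54.729 38.889,53.312 66.446,69.980 104.652,96.523 142.698,124.733 169.774,146.403 175.071,153.324" fill="none" stroke="#ff00ff"/>
  <polygon points="266.370,208.633 265.961,218.474 256.120,218.065 256.529,208.224" fill="none" stroke="#ff00ff"/>
  <polyline points="163.725,13.513 114.283,165.954 103.962,196.172 99.872,203.018 269.698,109.808" fill="none" stroke="#ff00ff"/>
</svg>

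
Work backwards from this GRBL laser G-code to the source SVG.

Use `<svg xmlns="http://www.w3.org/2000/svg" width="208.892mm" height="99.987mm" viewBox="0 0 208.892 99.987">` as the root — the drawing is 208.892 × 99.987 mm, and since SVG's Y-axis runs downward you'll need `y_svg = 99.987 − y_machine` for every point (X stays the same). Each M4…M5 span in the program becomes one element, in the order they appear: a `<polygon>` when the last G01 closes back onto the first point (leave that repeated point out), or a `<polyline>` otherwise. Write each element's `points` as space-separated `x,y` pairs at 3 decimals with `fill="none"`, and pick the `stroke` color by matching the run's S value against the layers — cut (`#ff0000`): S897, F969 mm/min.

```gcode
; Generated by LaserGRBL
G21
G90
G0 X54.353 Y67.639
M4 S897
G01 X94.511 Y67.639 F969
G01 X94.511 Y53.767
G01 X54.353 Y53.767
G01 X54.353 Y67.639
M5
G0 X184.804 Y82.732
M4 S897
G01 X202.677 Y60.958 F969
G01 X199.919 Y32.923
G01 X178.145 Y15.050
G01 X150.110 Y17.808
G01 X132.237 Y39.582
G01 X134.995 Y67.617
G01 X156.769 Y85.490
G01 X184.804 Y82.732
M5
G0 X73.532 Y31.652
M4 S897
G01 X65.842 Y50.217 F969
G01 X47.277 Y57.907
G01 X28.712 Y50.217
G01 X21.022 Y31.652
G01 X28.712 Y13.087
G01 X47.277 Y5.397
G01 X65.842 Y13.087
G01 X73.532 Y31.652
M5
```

y_svg = 99.987 − y_m. Every run uses S897, so all elements get stroke `#ff0000` (cut).

[1] closed run; points: 54.353,32.348 94.511,32.348 94.511,46.220 54.353,46.220

[2] closed run; points: 184.804,17.255 202.677,39.029 199.919,67.064 178.145,84.937 150.110,82.179 132.237,60.405 134.995,32.370 156.769,14.497

[3] closed run; points: 73.532,68.335 65.842,49.770 47.277,42.080 28.712,49.770 21.022,68.335 28.712,86.900 47.277,94.590 65.842,86.900

<svg xmlns="http://www.w3.org/2000/svg" width="208.892mm" height="99.987mm" viewBox="0 0 208.892 99.987">
  <polygon points="54.353,32.348 94.511,32.348 94.511,46.220 54.353,46.220" fill="none" stroke="#ff0000"/>
  <polygon points="184.804,17.255 202.677,39.029 199.919,67.064 178.145,84.937 150.110,82.179 132.237,60.405 134.995,32.370 156.769,14.497" fill="none" stroke="#ff0000"/>
  <polygon points="73.532,68.335 65.842,49.770 47.277,42.080 28.712,49.770 21.022,68.335 28.712,86.900 47.277,94.590 65.842,86.900" fill="none" stroke="#ff0000"/>
</svg>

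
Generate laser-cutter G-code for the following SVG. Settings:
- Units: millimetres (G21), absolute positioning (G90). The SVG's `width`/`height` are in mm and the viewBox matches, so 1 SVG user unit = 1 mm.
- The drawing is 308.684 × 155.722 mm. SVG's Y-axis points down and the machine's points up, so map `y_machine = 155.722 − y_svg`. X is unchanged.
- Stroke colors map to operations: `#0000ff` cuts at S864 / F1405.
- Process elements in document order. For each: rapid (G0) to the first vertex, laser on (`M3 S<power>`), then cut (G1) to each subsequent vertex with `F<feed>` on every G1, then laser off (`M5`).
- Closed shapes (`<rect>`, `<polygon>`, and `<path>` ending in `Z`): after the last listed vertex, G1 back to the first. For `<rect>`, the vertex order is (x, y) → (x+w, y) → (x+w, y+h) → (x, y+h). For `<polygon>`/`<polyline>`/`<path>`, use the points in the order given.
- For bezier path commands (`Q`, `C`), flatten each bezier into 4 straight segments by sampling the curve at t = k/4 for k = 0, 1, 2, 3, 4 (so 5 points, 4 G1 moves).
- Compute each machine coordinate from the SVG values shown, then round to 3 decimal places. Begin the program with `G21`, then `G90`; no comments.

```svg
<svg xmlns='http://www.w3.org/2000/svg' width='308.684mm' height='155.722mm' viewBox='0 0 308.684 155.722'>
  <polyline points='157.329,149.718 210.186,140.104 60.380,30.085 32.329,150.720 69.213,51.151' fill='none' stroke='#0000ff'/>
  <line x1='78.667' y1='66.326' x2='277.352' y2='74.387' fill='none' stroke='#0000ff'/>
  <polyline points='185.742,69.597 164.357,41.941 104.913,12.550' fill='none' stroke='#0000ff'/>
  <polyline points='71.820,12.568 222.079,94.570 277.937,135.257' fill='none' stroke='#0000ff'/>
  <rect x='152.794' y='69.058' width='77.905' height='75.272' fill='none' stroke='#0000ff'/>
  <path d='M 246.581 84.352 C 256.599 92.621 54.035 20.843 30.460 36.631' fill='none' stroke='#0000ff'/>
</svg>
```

G21
G90
G0 X157.329 Y6.004
M3 S864
G1 X210.186 Y15.618 F1405
G1 X60.380 Y125.637 F1405
G1 X32.329 Y5.002 F1405
G1 X69.213 Y104.571 F1405
M5
G0 X78.667 Y89.396
M3 S864
G1 X277.352 Y81.335 F1405
M5
G0 X185.742 Y86.125
M3 S864
G1 X164.357 Y113.781 F1405
G1 X104.913 Y143.172 F1405
M5
G0 X71.820 Y143.154
M3 S864
G1 X222.079 Y61.152 F1405
G1 X277.937 Y20.465 F1405
M5
G0 X152.794 Y86.664
M3 S864
G1 X230.699 Y86.664 F1405
G1 X230.699 Y11.392 F1405
G1 X152.794 Y11.392 F1405
G1 X152.794 Y86.664 F1405
M5
G0 X246.581 Y71.370
M3 S864
G1 X220.354 Y77.558 F1405
G1 X151.118 Y98.050 F1405
G1 X75.583 Y117.132 F1405
G1 X30.460 Y119.091 F1405
M5

1 u = 1 mm; y_m = 155.722 − y.

[1] `<polyline>` open polyline, #0000ff→cut S864 F1405: (157.329,6.004) → (210.186,15.618) → (60.380,125.637) → (32.329,5.002) → (69.213,104.571)

[2] `<line>` line segment, #0000ff→cut S864 F1405: (78.667,89.396) → (277.352,81.335)

[3] `<polyline>` open polyline, #0000ff→cut S864 F1405: (185.742,86.125) → (164.357,113.781) → (104.913,143.172)

[4] `<polyline>` open polyline, #0000ff→cut S864 F1405: (71.820,143.154) → (222.079,61.152) → (277.937,20.465)

[5] `<rect>` rectangle, #0000ff→cut S864 F1405: (152.794,86.664) → (230.699,86.664) → (230.699,11.392) → (152.794,11.392) → (152.794,86.664) (closed)

[6] `<path>` cubic bezier, #0000ff→cut S864 F1405: (246.581,71.370) → (220.354,77.558) → (151.118,98.050) → (75.583,117.132) → (30.460,119.091)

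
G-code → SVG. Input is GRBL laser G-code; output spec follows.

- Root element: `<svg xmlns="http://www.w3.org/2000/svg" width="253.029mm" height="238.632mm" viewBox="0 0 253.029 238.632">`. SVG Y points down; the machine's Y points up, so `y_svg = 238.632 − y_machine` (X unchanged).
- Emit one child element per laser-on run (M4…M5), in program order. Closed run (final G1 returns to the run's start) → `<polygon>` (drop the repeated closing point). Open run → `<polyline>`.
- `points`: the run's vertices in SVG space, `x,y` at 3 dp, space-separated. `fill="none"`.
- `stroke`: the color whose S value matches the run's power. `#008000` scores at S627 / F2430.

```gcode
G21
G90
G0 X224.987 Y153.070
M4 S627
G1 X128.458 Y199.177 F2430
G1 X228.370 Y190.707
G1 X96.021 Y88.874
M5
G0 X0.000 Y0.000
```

<svg xmlns="http://www.w3.org/2000/svg" width="253.029mm" height="238.632mm" viewBox="0 0 253.029 238.632">
  <polyline points="224.987,85.562 128.458,39.455 228.370,47.925 96.021,149.758" fill="none" stroke="#008000"/>
</svg>

Each laser-on run becomes one SVG element. Flip Y back into SVG space with y_svg = 238.632 − y_machine. Every run uses S627, so all elements get stroke `#008000` (score).

Run 1: The run is open, so emit a `<polyline>` with points (Y-flipped): 224.987,85.562 128.458,39.455 228.370,47.925 96.021,149.758.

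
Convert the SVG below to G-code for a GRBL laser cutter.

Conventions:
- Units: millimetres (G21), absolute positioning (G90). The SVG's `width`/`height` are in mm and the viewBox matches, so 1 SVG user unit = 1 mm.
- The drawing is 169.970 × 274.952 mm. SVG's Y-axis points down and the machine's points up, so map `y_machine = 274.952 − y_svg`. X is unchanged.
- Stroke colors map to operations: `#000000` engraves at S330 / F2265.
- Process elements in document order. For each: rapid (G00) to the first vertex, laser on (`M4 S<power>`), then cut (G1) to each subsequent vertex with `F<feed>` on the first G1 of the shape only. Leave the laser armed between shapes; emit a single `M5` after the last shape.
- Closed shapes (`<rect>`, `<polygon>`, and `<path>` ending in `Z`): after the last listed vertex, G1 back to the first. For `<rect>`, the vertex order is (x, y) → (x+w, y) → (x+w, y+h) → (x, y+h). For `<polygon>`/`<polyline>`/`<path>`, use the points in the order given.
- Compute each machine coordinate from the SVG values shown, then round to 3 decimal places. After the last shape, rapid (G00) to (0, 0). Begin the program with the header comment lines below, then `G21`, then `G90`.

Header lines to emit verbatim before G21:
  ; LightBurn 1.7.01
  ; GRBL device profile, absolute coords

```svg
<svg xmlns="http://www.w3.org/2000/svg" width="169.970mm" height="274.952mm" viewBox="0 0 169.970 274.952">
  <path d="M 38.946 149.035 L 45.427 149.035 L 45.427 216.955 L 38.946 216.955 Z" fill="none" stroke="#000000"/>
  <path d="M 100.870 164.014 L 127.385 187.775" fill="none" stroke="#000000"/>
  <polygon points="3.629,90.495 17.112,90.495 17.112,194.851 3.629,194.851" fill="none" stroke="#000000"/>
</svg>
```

1 u = 1 mm; y_m = 274.952 − y.

[1] `<path>` rectangle, #000000→engrave S330 F2265: (38.946,125.917) → (45.427,125.917) → (45.427,57.997) → (38.946,57.997) → (38.946,125.917) (closed)

[2] `<path>` line segment, #000000→engrave S330 F2265: (100.870,110.938) → (127.385,87.177)

[3] `<polygon>` rectangle, #000000→engrave S330 F2265: (3.629,184.457) → (17.112,184.457) → (17.112,80.101) → (3.629,80.101) → (3.629,184.457) (closed)

; LightBurn 1.7.01
; GRBL device profile, absolute coords
G21
G90
G00 X38.946 Y125.917
M4 S330
G1 X45.427 Y125.917 F2265
G1 X45.427 Y57.997
G1 X38.946 Y57.997
G1 X38.946 Y125.917
G00 X100.870 Y110.938
M4 S330
G1 X127.385 Y87.177 F2265
G00 X3.629 Y184.457
M4 S330
G1 X17.112 Y184.457 F2265
G1 X17.112 Y80.101
G1 X3.629 Y80.101
G1 X3.629 Y184.457
M5
G00 X0.000 Y0.000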